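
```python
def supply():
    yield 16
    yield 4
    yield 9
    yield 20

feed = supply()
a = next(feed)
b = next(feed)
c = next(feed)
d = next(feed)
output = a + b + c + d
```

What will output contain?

Step 1: Create generator and consume all values:
  a = next(feed) = 16
  b = next(feed) = 4
  c = next(feed) = 9
  d = next(feed) = 20
Step 2: output = 16 + 4 + 9 + 20 = 49.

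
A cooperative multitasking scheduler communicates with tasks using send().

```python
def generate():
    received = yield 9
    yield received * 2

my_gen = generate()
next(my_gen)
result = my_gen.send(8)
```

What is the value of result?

Step 1: next(my_gen) advances to first yield, producing 9.
Step 2: send(8) resumes, received = 8.
Step 3: yield received * 2 = 8 * 2 = 16.
Therefore result = 16.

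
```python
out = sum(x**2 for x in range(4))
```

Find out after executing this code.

Step 1: Compute x**2 for each x in range(4):
  x=0: 0**2 = 0
  x=1: 1**2 = 1
  x=2: 2**2 = 4
  x=3: 3**2 = 9
Step 2: sum = 0 + 1 + 4 + 9 = 14.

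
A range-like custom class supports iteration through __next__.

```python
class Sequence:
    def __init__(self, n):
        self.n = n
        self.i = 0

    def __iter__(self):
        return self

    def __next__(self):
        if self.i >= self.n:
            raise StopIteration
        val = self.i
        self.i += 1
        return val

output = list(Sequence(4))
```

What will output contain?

Step 1: Sequence(4) creates an iterator counting 0 to 3.
Step 2: list() consumes all values: [0, 1, 2, 3].
Therefore output = [0, 1, 2, 3].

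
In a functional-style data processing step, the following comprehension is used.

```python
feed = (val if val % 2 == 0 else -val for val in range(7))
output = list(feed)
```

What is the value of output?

Step 1: For each val in range(7), yield val if even, else -val:
  val=0: even, yield 0
  val=1: odd, yield -1
  val=2: even, yield 2
  val=3: odd, yield -3
  val=4: even, yield 4
  val=5: odd, yield -5
  val=6: even, yield 6
Therefore output = [0, -1, 2, -3, 4, -5, 6].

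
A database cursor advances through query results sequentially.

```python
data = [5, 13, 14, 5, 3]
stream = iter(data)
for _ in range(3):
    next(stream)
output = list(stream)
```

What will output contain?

Step 1: Create iterator over [5, 13, 14, 5, 3].
Step 2: Advance 3 positions (consuming [5, 13, 14]).
Step 3: list() collects remaining elements: [5, 3].
Therefore output = [5, 3].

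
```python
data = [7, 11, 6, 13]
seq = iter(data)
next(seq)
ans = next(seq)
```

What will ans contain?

Step 1: Create iterator over [7, 11, 6, 13].
Step 2: next() consumes 7.
Step 3: next() returns 11.
Therefore ans = 11.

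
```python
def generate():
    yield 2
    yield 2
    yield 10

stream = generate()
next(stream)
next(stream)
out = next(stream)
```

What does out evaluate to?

Step 1: generate() creates a generator.
Step 2: next(stream) yields 2 (consumed and discarded).
Step 3: next(stream) yields 2 (consumed and discarded).
Step 4: next(stream) yields 10, assigned to out.
Therefore out = 10.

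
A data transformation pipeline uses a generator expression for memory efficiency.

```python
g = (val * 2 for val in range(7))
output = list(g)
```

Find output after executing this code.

Step 1: For each val in range(7), compute val*2:
  val=0: 0*2 = 0
  val=1: 1*2 = 2
  val=2: 2*2 = 4
  val=3: 3*2 = 6
  val=4: 4*2 = 8
  val=5: 5*2 = 10
  val=6: 6*2 = 12
Therefore output = [0, 2, 4, 6, 8, 10, 12].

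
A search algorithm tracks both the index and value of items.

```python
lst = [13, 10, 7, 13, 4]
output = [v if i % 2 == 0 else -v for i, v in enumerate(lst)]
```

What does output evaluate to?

Step 1: For each (i, v), keep v if i is even, negate if odd:
  i=0 (even): keep 13
  i=1 (odd): negate to -10
  i=2 (even): keep 7
  i=3 (odd): negate to -13
  i=4 (even): keep 4
Therefore output = [13, -10, 7, -13, 4].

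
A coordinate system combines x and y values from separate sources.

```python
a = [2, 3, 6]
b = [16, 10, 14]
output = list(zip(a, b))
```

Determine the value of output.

Step 1: zip pairs elements at same index:
  Index 0: (2, 16)
  Index 1: (3, 10)
  Index 2: (6, 14)
Therefore output = [(2, 16), (3, 10), (6, 14)].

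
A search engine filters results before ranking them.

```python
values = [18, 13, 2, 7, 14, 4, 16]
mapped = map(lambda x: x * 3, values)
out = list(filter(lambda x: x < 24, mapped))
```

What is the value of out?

Step 1: Map x * 3:
  18 -> 54
  13 -> 39
  2 -> 6
  7 -> 21
  14 -> 42
  4 -> 12
  16 -> 48
Step 2: Filter for < 24:
  54: removed
  39: removed
  6: kept
  21: kept
  42: removed
  12: kept
  48: removed
Therefore out = [6, 21, 12].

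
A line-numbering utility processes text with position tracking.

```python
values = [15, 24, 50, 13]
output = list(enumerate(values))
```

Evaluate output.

Step 1: enumerate pairs each element with its index:
  (0, 15)
  (1, 24)
  (2, 50)
  (3, 13)
Therefore output = [(0, 15), (1, 24), (2, 50), (3, 13)].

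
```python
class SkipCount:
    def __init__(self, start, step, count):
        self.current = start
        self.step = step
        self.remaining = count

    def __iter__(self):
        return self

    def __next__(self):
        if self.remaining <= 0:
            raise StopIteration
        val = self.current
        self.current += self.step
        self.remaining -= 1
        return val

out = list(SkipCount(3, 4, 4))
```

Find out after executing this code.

Step 1: SkipCount starts at 3, increments by 4, for 4 steps:
  Yield 3, then current += 4
  Yield 7, then current += 4
  Yield 11, then current += 4
  Yield 15, then current += 4
Therefore out = [3, 7, 11, 15].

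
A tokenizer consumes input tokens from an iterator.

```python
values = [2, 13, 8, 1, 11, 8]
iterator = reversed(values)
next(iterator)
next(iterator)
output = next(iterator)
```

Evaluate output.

Step 1: reversed([2, 13, 8, 1, 11, 8]) gives iterator: [8, 11, 1, 8, 13, 2].
Step 2: First next() = 8, second next() = 11.
Step 3: Third next() = 1.
Therefore output = 1.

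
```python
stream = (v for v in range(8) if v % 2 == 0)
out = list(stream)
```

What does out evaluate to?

Step 1: Filter range(8) keeping only even values:
  v=0: even, included
  v=1: odd, excluded
  v=2: even, included
  v=3: odd, excluded
  v=4: even, included
  v=5: odd, excluded
  v=6: even, included
  v=7: odd, excluded
Therefore out = [0, 2, 4, 6].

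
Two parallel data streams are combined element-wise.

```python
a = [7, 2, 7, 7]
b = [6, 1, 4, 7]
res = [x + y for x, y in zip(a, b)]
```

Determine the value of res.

Step 1: Add corresponding elements:
  7 + 6 = 13
  2 + 1 = 3
  7 + 4 = 11
  7 + 7 = 14
Therefore res = [13, 3, 11, 14].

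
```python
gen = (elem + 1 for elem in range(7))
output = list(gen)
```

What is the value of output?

Step 1: For each elem in range(7), compute elem+1:
  elem=0: 0+1 = 1
  elem=1: 1+1 = 2
  elem=2: 2+1 = 3
  elem=3: 3+1 = 4
  elem=4: 4+1 = 5
  elem=5: 5+1 = 6
  elem=6: 6+1 = 7
Therefore output = [1, 2, 3, 4, 5, 6, 7].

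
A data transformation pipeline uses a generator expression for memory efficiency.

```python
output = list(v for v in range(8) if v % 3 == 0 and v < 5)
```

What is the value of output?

Step 1: Filter range(8) where v % 3 == 0 and v < 5:
  v=0: both conditions met, included
  v=1: excluded (1 % 3 != 0)
  v=2: excluded (2 % 3 != 0)
  v=3: both conditions met, included
  v=4: excluded (4 % 3 != 0)
  v=5: excluded (5 % 3 != 0, 5 >= 5)
  v=6: excluded (6 >= 5)
  v=7: excluded (7 % 3 != 0, 7 >= 5)
Therefore output = [0, 3].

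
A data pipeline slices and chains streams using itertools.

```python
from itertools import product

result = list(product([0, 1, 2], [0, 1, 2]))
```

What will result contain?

Step 1: product([0, 1, 2], [0, 1, 2]) gives all pairs:
  (0, 0)
  (0, 1)
  (0, 2)
  (1, 0)
  (1, 1)
  (1, 2)
  (2, 0)
  (2, 1)
  (2, 2)
Therefore result = [(0, 0), (0, 1), (0, 2), (1, 0), (1, 1), (1, 2), (2, 0), (2, 1), (2, 2)].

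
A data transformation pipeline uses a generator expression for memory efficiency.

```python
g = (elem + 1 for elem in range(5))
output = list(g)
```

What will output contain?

Step 1: For each elem in range(5), compute elem+1:
  elem=0: 0+1 = 1
  elem=1: 1+1 = 2
  elem=2: 2+1 = 3
  elem=3: 3+1 = 4
  elem=4: 4+1 = 5
Therefore output = [1, 2, 3, 4, 5].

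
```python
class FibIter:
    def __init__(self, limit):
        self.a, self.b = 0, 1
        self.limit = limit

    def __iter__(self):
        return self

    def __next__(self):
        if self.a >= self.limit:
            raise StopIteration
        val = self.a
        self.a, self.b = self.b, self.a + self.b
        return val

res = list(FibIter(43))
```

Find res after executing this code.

Step 1: Fibonacci-like sequence (a=0, b=1) until >= 43:
  Yield 0, then a,b = 1,1
  Yield 1, then a,b = 1,2
  Yield 1, then a,b = 2,3
  Yield 2, then a,b = 3,5
  Yield 3, then a,b = 5,8
  Yield 5, then a,b = 8,13
  Yield 8, then a,b = 13,21
  Yield 13, then a,b = 21,34
  Yield 21, then a,b = 34,55
  Yield 34, then a,b = 55,89
Step 2: 55 >= 43, stop.
Therefore res = [0, 1, 1, 2, 3, 5, 8, 13, 21, 34].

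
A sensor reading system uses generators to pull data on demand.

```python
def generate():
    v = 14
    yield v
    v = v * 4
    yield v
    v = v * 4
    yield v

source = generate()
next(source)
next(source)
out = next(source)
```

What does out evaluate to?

Step 1: Trace through generator execution:
  Yield 1: v starts at 14, yield 14
  Yield 2: v = 14 * 4 = 56, yield 56
  Yield 3: v = 56 * 4 = 224, yield 224
Step 2: First next() gets 14, second next() gets the second value, third next() yields 224.
Therefore out = 224.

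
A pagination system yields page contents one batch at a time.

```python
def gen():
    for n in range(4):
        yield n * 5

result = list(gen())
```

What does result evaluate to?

Step 1: For each n in range(4), yield n * 5:
  n=0: yield 0 * 5 = 0
  n=1: yield 1 * 5 = 5
  n=2: yield 2 * 5 = 10
  n=3: yield 3 * 5 = 15
Therefore result = [0, 5, 10, 15].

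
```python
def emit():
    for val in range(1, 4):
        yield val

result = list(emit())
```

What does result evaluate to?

Step 1: The generator yields each value from range(1, 4).
Step 2: list() consumes all yields: [1, 2, 3].
Therefore result = [1, 2, 3].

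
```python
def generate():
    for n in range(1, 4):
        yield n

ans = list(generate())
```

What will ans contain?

Step 1: The generator yields each value from range(1, 4).
Step 2: list() consumes all yields: [1, 2, 3].
Therefore ans = [1, 2, 3].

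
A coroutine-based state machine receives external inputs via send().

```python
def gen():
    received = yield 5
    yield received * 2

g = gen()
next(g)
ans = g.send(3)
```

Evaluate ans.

Step 1: next(g) advances to first yield, producing 5.
Step 2: send(3) resumes, received = 3.
Step 3: yield received * 2 = 3 * 2 = 6.
Therefore ans = 6.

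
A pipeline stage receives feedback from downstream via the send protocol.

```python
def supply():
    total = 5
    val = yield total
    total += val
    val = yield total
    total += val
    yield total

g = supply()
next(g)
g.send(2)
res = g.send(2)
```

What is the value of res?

Step 1: next() -> yield total=5.
Step 2: send(2) -> val=2, total = 5+2 = 7, yield 7.
Step 3: send(2) -> val=2, total = 7+2 = 9, yield 9.
Therefore res = 9.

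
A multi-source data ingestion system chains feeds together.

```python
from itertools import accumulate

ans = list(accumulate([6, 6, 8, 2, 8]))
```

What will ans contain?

Step 1: accumulate computes running sums:
  + 6 = 6
  + 6 = 12
  + 8 = 20
  + 2 = 22
  + 8 = 30
Therefore ans = [6, 12, 20, 22, 30].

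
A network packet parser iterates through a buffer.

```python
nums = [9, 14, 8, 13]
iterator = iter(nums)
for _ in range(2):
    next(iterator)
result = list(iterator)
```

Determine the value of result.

Step 1: Create iterator over [9, 14, 8, 13].
Step 2: Advance 2 positions (consuming [9, 14]).
Step 3: list() collects remaining elements: [8, 13].
Therefore result = [8, 13].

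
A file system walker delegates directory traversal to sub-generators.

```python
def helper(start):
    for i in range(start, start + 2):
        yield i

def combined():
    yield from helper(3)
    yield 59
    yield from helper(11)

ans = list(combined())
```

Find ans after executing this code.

Step 1: combined() delegates to helper(3):
  yield 3
  yield 4
Step 2: yield 59
Step 3: Delegates to helper(11):
  yield 11
  yield 12
Therefore ans = [3, 4, 59, 11, 12].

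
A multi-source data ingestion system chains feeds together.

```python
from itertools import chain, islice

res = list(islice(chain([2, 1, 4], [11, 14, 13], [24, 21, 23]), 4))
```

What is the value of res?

Step 1: chain([2, 1, 4], [11, 14, 13], [24, 21, 23]) = [2, 1, 4, 11, 14, 13, 24, 21, 23].
Step 2: islice takes first 4 elements: [2, 1, 4, 11].
Therefore res = [2, 1, 4, 11].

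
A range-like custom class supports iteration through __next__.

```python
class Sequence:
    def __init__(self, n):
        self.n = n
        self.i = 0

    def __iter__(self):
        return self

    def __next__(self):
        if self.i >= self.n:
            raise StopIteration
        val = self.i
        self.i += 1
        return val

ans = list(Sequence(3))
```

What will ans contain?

Step 1: Sequence(3) creates an iterator counting 0 to 2.
Step 2: list() consumes all values: [0, 1, 2].
Therefore ans = [0, 1, 2].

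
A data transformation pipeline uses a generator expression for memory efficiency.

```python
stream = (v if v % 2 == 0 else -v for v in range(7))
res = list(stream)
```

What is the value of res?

Step 1: For each v in range(7), yield v if even, else -v:
  v=0: even, yield 0
  v=1: odd, yield -1
  v=2: even, yield 2
  v=3: odd, yield -3
  v=4: even, yield 4
  v=5: odd, yield -5
  v=6: even, yield 6
Therefore res = [0, -1, 2, -3, 4, -5, 6].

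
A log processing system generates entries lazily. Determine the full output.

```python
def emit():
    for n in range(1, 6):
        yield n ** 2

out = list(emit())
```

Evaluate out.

Step 1: For each n in range(1, 6), yield n**2:
  n=1: yield 1**2 = 1
  n=2: yield 2**2 = 4
  n=3: yield 3**2 = 9
  n=4: yield 4**2 = 16
  n=5: yield 5**2 = 25
Therefore out = [1, 4, 9, 16, 25].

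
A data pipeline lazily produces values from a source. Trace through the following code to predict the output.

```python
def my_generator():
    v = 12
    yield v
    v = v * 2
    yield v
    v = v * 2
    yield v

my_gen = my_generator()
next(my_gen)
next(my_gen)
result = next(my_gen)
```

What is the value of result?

Step 1: Trace through generator execution:
  Yield 1: v starts at 12, yield 12
  Yield 2: v = 12 * 2 = 24, yield 24
  Yield 3: v = 24 * 2 = 48, yield 48
Step 2: First next() gets 12, second next() gets the second value, third next() yields 48.
Therefore result = 48.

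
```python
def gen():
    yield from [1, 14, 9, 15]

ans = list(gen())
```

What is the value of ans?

Step 1: yield from delegates to the iterable, yielding each element.
Step 2: Collected values: [1, 14, 9, 15].
Therefore ans = [1, 14, 9, 15].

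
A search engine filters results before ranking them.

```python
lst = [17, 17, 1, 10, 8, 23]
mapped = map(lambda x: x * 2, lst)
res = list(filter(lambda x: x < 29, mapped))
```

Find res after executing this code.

Step 1: Map x * 2:
  17 -> 34
  17 -> 34
  1 -> 2
  10 -> 20
  8 -> 16
  23 -> 46
Step 2: Filter for < 29:
  34: removed
  34: removed
  2: kept
  20: kept
  16: kept
  46: removed
Therefore res = [2, 20, 16].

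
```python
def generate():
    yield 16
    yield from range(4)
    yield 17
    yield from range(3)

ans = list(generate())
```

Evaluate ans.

Step 1: Trace yields in order:
  yield 16
  yield 0
  yield 1
  yield 2
  yield 3
  yield 17
  yield 0
  yield 1
  yield 2
Therefore ans = [16, 0, 1, 2, 3, 17, 0, 1, 2].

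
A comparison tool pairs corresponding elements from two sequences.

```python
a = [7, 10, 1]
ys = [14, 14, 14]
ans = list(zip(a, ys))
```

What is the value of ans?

Step 1: zip pairs elements at same index:
  Index 0: (7, 14)
  Index 1: (10, 14)
  Index 2: (1, 14)
Therefore ans = [(7, 14), (10, 14), (1, 14)].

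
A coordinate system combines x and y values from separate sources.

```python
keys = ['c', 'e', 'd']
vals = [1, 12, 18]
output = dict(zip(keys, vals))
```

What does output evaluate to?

Step 1: zip pairs keys with values:
  'c' -> 1
  'e' -> 12
  'd' -> 18
Therefore output = {'c': 1, 'e': 12, 'd': 18}.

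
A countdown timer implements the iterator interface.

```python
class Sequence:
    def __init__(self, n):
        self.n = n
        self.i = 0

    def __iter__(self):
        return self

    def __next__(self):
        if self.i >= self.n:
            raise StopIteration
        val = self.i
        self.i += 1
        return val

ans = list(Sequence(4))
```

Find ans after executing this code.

Step 1: Sequence(4) creates an iterator counting 0 to 3.
Step 2: list() consumes all values: [0, 1, 2, 3].
Therefore ans = [0, 1, 2, 3].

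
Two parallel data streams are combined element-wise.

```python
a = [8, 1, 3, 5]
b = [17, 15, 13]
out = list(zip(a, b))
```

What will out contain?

Step 1: zip stops at shortest (len(a)=4, len(b)=3):
  Index 0: (8, 17)
  Index 1: (1, 15)
  Index 2: (3, 13)
Step 2: Last element of a (5) has no pair, dropped.
Therefore out = [(8, 17), (1, 15), (3, 13)].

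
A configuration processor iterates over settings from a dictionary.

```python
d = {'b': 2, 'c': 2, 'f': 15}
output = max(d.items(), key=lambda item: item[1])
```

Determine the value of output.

Step 1: Find item with maximum value:
  ('b', 2)
  ('c', 2)
  ('f', 15)
Step 2: Maximum value is 15 at key 'f'.
Therefore output = ('f', 15).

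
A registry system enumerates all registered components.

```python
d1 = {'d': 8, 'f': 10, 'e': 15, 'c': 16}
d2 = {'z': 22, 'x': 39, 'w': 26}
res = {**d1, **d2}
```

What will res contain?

Step 1: Merge d1 and d2 (d2 values override on key conflicts).
Step 2: d1 has keys ['d', 'f', 'e', 'c'], d2 has keys ['z', 'x', 'w'].
Therefore res = {'d': 8, 'f': 10, 'e': 15, 'c': 16, 'z': 22, 'x': 39, 'w': 26}.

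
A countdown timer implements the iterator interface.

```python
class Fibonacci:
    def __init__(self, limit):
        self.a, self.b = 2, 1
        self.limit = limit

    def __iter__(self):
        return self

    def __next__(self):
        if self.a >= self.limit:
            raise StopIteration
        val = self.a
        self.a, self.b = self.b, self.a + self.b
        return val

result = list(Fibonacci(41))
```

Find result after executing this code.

Step 1: Fibonacci-like sequence (a=2, b=1) until >= 41:
  Yield 2, then a,b = 1,3
  Yield 1, then a,b = 3,4
  Yield 3, then a,b = 4,7
  Yield 4, then a,b = 7,11
  Yield 7, then a,b = 11,18
  Yield 11, then a,b = 18,29
  Yield 18, then a,b = 29,47
  Yield 29, then a,b = 47,76
Step 2: 47 >= 41, stop.
Therefore result = [2, 1, 3, 4, 7, 11, 18, 29].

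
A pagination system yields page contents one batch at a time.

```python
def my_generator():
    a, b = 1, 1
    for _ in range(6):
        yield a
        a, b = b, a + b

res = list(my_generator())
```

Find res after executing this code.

Step 1: Fibonacci-like sequence starting with a=1, b=1:
  Iteration 1: yield a=1, then a,b = 1,2
  Iteration 2: yield a=1, then a,b = 2,3
  Iteration 3: yield a=2, then a,b = 3,5
  Iteration 4: yield a=3, then a,b = 5,8
  Iteration 5: yield a=5, then a,b = 8,13
  Iteration 6: yield a=8, then a,b = 13,21
Therefore res = [1, 1, 2, 3, 5, 8].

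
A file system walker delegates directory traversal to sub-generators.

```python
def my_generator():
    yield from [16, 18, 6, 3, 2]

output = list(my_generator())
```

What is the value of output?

Step 1: yield from delegates to the iterable, yielding each element.
Step 2: Collected values: [16, 18, 6, 3, 2].
Therefore output = [16, 18, 6, 3, 2].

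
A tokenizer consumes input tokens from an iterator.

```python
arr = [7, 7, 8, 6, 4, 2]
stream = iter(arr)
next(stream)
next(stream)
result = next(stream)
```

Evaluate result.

Step 1: Create iterator over [7, 7, 8, 6, 4, 2].
Step 2: next() consumes 7.
Step 3: next() consumes 7.
Step 4: next() returns 8.
Therefore result = 8.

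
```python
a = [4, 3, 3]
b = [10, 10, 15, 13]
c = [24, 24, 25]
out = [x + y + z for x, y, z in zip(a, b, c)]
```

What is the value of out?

Step 1: zip three lists (truncates to shortest, len=3):
  4 + 10 + 24 = 38
  3 + 10 + 24 = 37
  3 + 15 + 25 = 43
Therefore out = [38, 37, 43].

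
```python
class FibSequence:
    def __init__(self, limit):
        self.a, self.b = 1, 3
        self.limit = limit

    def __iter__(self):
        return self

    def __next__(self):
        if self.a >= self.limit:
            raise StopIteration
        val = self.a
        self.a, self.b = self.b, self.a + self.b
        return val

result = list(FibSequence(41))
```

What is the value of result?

Step 1: Fibonacci-like sequence (a=1, b=3) until >= 41:
  Yield 1, then a,b = 3,4
  Yield 3, then a,b = 4,7
  Yield 4, then a,b = 7,11
  Yield 7, then a,b = 11,18
  Yield 11, then a,b = 18,29
  Yield 18, then a,b = 29,47
  Yield 29, then a,b = 47,76
Step 2: 47 >= 41, stop.
Therefore result = [1, 3, 4, 7, 11, 18, 29].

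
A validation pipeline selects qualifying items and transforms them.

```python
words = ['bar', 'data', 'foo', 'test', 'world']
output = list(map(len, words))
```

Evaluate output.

Step 1: Map len() to each word:
  'bar' -> 3
  'data' -> 4
  'foo' -> 3
  'test' -> 4
  'world' -> 5
Therefore output = [3, 4, 3, 4, 5].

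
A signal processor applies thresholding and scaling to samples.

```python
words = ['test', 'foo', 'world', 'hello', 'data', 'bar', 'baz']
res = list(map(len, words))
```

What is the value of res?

Step 1: Map len() to each word:
  'test' -> 4
  'foo' -> 3
  'world' -> 5
  'hello' -> 5
  'data' -> 4
  'bar' -> 3
  'baz' -> 3
Therefore res = [4, 3, 5, 5, 4, 3, 3].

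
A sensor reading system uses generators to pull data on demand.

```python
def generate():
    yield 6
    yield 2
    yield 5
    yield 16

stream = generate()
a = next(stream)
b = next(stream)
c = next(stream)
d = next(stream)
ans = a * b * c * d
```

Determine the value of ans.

Step 1: Create generator and consume all values:
  a = next(stream) = 6
  b = next(stream) = 2
  c = next(stream) = 5
  d = next(stream) = 16
Step 2: ans = 6 * 2 * 5 * 16 = 960.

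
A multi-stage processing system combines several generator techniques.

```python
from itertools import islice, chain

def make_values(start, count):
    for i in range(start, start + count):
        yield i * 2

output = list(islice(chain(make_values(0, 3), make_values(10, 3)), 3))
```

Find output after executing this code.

Step 1: make_values(0, 3) yields [0, 2, 4].
Step 2: make_values(10, 3) yields [20, 22, 24].
Step 3: chain concatenates: [0, 2, 4, 20, 22, 24].
Step 4: islice takes first 3: [0, 2, 4].
Therefore output = [0, 2, 4].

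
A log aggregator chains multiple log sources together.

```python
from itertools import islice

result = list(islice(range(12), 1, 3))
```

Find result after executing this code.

Step 1: islice(range(12), 1, 3) takes elements at indices [1, 3).
Step 2: Elements: [1, 2].
Therefore result = [1, 2].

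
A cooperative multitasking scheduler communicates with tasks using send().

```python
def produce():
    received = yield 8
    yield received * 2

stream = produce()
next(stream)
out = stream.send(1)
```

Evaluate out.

Step 1: next(stream) advances to first yield, producing 8.
Step 2: send(1) resumes, received = 1.
Step 3: yield received * 2 = 1 * 2 = 2.
Therefore out = 2.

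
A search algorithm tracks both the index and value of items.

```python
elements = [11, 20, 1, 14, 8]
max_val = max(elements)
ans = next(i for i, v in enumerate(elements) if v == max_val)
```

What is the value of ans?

Step 1: max([11, 20, 1, 14, 8]) = 20.
Step 2: Find first index where value == 20:
  Index 0: 11 != 20
  Index 1: 20 == 20, found!
Therefore ans = 1.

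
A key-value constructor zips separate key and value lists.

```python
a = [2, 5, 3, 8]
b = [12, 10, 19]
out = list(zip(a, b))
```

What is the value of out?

Step 1: zip stops at shortest (len(a)=4, len(b)=3):
  Index 0: (2, 12)
  Index 1: (5, 10)
  Index 2: (3, 19)
Step 2: Last element of a (8) has no pair, dropped.
Therefore out = [(2, 12), (5, 10), (3, 19)].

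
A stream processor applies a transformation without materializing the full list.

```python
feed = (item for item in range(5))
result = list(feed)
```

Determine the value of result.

Step 1: Generator expression iterates range(5): [0, 1, 2, 3, 4].
Step 2: list() collects all values.
Therefore result = [0, 1, 2, 3, 4].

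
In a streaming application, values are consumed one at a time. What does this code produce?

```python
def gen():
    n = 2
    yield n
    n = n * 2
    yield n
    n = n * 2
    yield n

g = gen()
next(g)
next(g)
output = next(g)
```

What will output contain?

Step 1: Trace through generator execution:
  Yield 1: n starts at 2, yield 2
  Yield 2: n = 2 * 2 = 4, yield 4
  Yield 3: n = 4 * 2 = 8, yield 8
Step 2: First next() gets 2, second next() gets the second value, third next() yields 8.
Therefore output = 8.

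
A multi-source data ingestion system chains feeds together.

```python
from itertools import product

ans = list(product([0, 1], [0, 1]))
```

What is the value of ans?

Step 1: product([0, 1], [0, 1]) gives all pairs:
  (0, 0)
  (0, 1)
  (1, 0)
  (1, 1)
Therefore ans = [(0, 0), (0, 1), (1, 0), (1, 1)].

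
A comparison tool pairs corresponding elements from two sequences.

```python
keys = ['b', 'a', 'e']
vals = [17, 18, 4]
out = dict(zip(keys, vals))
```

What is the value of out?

Step 1: zip pairs keys with values:
  'b' -> 17
  'a' -> 18
  'e' -> 4
Therefore out = {'b': 17, 'a': 18, 'e': 4}.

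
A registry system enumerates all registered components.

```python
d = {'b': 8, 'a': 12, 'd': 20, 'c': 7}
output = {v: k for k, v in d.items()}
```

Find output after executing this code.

Step 1: Invert dict (swap keys and values):
  'b': 8 -> 8: 'b'
  'a': 12 -> 12: 'a'
  'd': 20 -> 20: 'd'
  'c': 7 -> 7: 'c'
Therefore output = {8: 'b', 12: 'a', 20: 'd', 7: 'c'}.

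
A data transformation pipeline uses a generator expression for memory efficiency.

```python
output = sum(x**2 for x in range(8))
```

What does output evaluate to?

Step 1: Compute x**2 for each x in range(8):
  x=0: 0**2 = 0
  x=1: 1**2 = 1
  x=2: 2**2 = 4
  x=3: 3**2 = 9
  x=4: 4**2 = 16
  x=5: 5**2 = 25
  x=6: 6**2 = 36
  x=7: 7**2 = 49
Step 2: sum = 0 + 1 + 4 + 9 + 16 + 25 + 36 + 49 = 140.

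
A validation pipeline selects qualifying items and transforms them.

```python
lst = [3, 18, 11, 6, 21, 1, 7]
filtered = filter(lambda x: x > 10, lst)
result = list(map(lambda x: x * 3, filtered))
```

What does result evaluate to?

Step 1: Filter lst for elements > 10:
  3: removed
  18: kept
  11: kept
  6: removed
  21: kept
  1: removed
  7: removed
Step 2: Map x * 3 on filtered [18, 11, 21]:
  18 -> 54
  11 -> 33
  21 -> 63
Therefore result = [54, 33, 63].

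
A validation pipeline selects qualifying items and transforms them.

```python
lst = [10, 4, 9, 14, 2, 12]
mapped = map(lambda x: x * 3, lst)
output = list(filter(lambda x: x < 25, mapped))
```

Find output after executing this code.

Step 1: Map x * 3:
  10 -> 30
  4 -> 12
  9 -> 27
  14 -> 42
  2 -> 6
  12 -> 36
Step 2: Filter for < 25:
  30: removed
  12: kept
  27: removed
  42: removed
  6: kept
  36: removed
Therefore output = [12, 6].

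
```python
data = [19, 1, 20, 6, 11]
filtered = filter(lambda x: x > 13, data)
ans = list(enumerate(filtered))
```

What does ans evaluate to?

Step 1: Filter [19, 1, 20, 6, 11] for > 13: [19, 20].
Step 2: enumerate re-indexes from 0: [(0, 19), (1, 20)].
Therefore ans = [(0, 19), (1, 20)].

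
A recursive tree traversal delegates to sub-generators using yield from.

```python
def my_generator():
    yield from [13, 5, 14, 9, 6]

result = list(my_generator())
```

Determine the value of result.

Step 1: yield from delegates to the iterable, yielding each element.
Step 2: Collected values: [13, 5, 14, 9, 6].
Therefore result = [13, 5, 14, 9, 6].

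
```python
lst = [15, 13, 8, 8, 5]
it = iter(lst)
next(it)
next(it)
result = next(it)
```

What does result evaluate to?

Step 1: Create iterator over [15, 13, 8, 8, 5].
Step 2: next() consumes 15.
Step 3: next() consumes 13.
Step 4: next() returns 8.
Therefore result = 8.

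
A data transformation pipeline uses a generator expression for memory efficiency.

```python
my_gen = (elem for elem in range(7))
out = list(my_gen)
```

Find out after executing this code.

Step 1: Generator expression iterates range(7): [0, 1, 2, 3, 4, 5, 6].
Step 2: list() collects all values.
Therefore out = [0, 1, 2, 3, 4, 5, 6].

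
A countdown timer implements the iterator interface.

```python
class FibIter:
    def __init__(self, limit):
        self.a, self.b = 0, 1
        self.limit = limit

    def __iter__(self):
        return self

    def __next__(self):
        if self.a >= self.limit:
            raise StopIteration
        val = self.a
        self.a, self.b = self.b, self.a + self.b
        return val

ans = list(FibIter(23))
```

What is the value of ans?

Step 1: Fibonacci-like sequence (a=0, b=1) until >= 23:
  Yield 0, then a,b = 1,1
  Yield 1, then a,b = 1,2
  Yield 1, then a,b = 2,3
  Yield 2, then a,b = 3,5
  Yield 3, then a,b = 5,8
  Yield 5, then a,b = 8,13
  Yield 8, then a,b = 13,21
  Yield 13, then a,b = 21,34
  Yield 21, then a,b = 34,55
Step 2: 34 >= 23, stop.
Therefore ans = [0, 1, 1, 2, 3, 5, 8, 13, 21].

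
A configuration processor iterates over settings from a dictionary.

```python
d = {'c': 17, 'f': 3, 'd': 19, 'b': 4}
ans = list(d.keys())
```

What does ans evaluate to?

Step 1: d.keys() returns the dictionary keys in insertion order.
Therefore ans = ['c', 'f', 'd', 'b'].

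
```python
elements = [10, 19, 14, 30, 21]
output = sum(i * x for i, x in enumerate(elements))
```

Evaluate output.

Step 1: Compute i * x for each (i, x) in enumerate([10, 19, 14, 30, 21]):
  i=0, x=10: 0*10 = 0
  i=1, x=19: 1*19 = 19
  i=2, x=14: 2*14 = 28
  i=3, x=30: 3*30 = 90
  i=4, x=21: 4*21 = 84
Step 2: sum = 0 + 19 + 28 + 90 + 84 = 221.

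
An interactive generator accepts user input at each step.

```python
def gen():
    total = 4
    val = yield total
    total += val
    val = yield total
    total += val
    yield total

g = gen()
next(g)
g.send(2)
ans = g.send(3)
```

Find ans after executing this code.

Step 1: next() -> yield total=4.
Step 2: send(2) -> val=2, total = 4+2 = 6, yield 6.
Step 3: send(3) -> val=3, total = 6+3 = 9, yield 9.
Therefore ans = 9.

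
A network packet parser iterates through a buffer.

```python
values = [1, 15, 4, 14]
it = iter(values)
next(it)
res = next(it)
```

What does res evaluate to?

Step 1: Create iterator over [1, 15, 4, 14].
Step 2: next() consumes 1.
Step 3: next() returns 15.
Therefore res = 15.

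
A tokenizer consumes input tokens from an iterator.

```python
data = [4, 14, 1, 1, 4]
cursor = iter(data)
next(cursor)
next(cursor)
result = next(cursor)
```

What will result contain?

Step 1: Create iterator over [4, 14, 1, 1, 4].
Step 2: next() consumes 4.
Step 3: next() consumes 14.
Step 4: next() returns 1.
Therefore result = 1.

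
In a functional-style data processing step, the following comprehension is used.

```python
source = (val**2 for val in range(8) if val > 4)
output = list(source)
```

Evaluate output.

Step 1: For range(8), keep val > 4, then square:
  val=0: 0 <= 4, excluded
  val=1: 1 <= 4, excluded
  val=2: 2 <= 4, excluded
  val=3: 3 <= 4, excluded
  val=4: 4 <= 4, excluded
  val=5: 5 > 4, yield 5**2 = 25
  val=6: 6 > 4, yield 6**2 = 36
  val=7: 7 > 4, yield 7**2 = 49
Therefore output = [25, 36, 49].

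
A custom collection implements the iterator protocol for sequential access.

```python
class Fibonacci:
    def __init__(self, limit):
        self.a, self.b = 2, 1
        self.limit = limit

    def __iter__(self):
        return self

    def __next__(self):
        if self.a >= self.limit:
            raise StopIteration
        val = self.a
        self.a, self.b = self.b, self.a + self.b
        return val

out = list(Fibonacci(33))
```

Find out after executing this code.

Step 1: Fibonacci-like sequence (a=2, b=1) until >= 33:
  Yield 2, then a,b = 1,3
  Yield 1, then a,b = 3,4
  Yield 3, then a,b = 4,7
  Yield 4, then a,b = 7,11
  Yield 7, then a,b = 11,18
  Yield 11, then a,b = 18,29
  Yield 18, then a,b = 29,47
  Yield 29, then a,b = 47,76
Step 2: 47 >= 33, stop.
Therefore out = [2, 1, 3, 4, 7, 11, 18, 29].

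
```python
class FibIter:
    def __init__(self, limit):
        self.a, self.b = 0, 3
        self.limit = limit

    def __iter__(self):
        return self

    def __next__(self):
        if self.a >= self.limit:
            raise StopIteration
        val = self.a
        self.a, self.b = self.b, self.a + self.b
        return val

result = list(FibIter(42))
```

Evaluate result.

Step 1: Fibonacci-like sequence (a=0, b=3) until >= 42:
  Yield 0, then a,b = 3,3
  Yield 3, then a,b = 3,6
  Yield 3, then a,b = 6,9
  Yield 6, then a,b = 9,15
  Yield 9, then a,b = 15,24
  Yield 15, then a,b = 24,39
  Yield 24, then a,b = 39,63
  Yield 39, then a,b = 63,102
Step 2: 63 >= 42, stop.
Therefore result = [0, 3, 3, 6, 9, 15, 24, 39].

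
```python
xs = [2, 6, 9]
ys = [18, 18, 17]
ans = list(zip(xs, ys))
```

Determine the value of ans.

Step 1: zip pairs elements at same index:
  Index 0: (2, 18)
  Index 1: (6, 18)
  Index 2: (9, 17)
Therefore ans = [(2, 18), (6, 18), (9, 17)].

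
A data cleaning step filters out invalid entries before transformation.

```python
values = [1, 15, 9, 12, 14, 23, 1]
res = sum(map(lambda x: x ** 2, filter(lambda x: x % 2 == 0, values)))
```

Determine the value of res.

Step 1: Filter even numbers from [1, 15, 9, 12, 14, 23, 1]: [12, 14]
Step 2: Square each: [144, 196]
Step 3: Sum = 340.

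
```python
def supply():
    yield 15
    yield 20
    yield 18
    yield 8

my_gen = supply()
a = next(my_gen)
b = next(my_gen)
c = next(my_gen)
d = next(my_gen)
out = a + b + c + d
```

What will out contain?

Step 1: Create generator and consume all values:
  a = next(my_gen) = 15
  b = next(my_gen) = 20
  c = next(my_gen) = 18
  d = next(my_gen) = 8
Step 2: out = 15 + 20 + 18 + 8 = 61.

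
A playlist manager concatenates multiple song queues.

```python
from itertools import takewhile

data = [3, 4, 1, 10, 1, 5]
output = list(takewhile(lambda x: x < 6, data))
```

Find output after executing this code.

Step 1: takewhile stops at first element >= 6:
  3 < 6: take
  4 < 6: take
  1 < 6: take
  10 >= 6: stop
Therefore output = [3, 4, 1].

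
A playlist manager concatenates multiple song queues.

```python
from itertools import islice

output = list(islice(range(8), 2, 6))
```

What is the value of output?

Step 1: islice(range(8), 2, 6) takes elements at indices [2, 6).
Step 2: Elements: [2, 3, 4, 5].
Therefore output = [2, 3, 4, 5].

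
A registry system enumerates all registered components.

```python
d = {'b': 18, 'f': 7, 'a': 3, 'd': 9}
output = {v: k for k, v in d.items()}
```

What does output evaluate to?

Step 1: Invert dict (swap keys and values):
  'b': 18 -> 18: 'b'
  'f': 7 -> 7: 'f'
  'a': 3 -> 3: 'a'
  'd': 9 -> 9: 'd'
Therefore output = {18: 'b', 7: 'f', 3: 'a', 9: 'd'}.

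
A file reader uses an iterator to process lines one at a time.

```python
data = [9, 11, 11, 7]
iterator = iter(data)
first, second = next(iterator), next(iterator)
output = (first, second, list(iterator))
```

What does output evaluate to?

Step 1: Create iterator over [9, 11, 11, 7].
Step 2: first = 9, second = 11.
Step 3: Remaining elements: [11, 7].
Therefore output = (9, 11, [11, 7]).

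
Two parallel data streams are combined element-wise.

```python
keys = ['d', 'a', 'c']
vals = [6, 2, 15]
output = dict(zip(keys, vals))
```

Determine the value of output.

Step 1: zip pairs keys with values:
  'd' -> 6
  'a' -> 2
  'c' -> 15
Therefore output = {'d': 6, 'a': 2, 'c': 15}.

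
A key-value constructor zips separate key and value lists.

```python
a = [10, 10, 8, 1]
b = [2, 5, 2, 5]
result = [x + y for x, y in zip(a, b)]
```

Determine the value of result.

Step 1: Add corresponding elements:
  10 + 2 = 12
  10 + 5 = 15
  8 + 2 = 10
  1 + 5 = 6
Therefore result = [12, 15, 10, 6].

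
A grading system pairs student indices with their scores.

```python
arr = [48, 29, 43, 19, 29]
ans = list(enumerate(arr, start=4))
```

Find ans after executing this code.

Step 1: enumerate with start=4:
  (4, 48)
  (5, 29)
  (6, 43)
  (7, 19)
  (8, 29)
Therefore ans = [(4, 48), (5, 29), (6, 43), (7, 19), (8, 29)].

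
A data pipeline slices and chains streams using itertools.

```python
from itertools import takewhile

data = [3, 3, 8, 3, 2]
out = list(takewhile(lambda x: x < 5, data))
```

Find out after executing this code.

Step 1: takewhile stops at first element >= 5:
  3 < 5: take
  3 < 5: take
  8 >= 5: stop
Therefore out = [3, 3].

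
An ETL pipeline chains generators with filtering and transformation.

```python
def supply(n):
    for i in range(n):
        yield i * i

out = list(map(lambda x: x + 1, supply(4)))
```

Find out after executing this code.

Step 1: supply(4) yields squares: [0, 1, 4, 9].
Step 2: map adds 1 to each: [1, 2, 5, 10].
Therefore out = [1, 2, 5, 10].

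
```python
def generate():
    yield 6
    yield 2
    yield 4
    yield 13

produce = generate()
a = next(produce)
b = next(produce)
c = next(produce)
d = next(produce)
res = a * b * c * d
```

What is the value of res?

Step 1: Create generator and consume all values:
  a = next(produce) = 6
  b = next(produce) = 2
  c = next(produce) = 4
  d = next(produce) = 13
Step 2: res = 6 * 2 * 4 * 13 = 624.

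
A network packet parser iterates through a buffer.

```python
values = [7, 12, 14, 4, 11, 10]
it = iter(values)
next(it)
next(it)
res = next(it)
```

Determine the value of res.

Step 1: Create iterator over [7, 12, 14, 4, 11, 10].
Step 2: next() consumes 7.
Step 3: next() consumes 12.
Step 4: next() returns 14.
Therefore res = 14.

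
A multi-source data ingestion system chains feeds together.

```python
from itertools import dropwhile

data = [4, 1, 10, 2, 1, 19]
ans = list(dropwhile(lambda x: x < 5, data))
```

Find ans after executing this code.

Step 1: dropwhile drops elements while < 5:
  4 < 5: dropped
  1 < 5: dropped
  10: kept (dropping stopped)
Step 2: Remaining elements kept regardless of condition.
Therefore ans = [10, 2, 1, 19].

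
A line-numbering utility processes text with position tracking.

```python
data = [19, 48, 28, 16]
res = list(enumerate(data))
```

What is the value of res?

Step 1: enumerate pairs each element with its index:
  (0, 19)
  (1, 48)
  (2, 28)
  (3, 16)
Therefore res = [(0, 19), (1, 48), (2, 28), (3, 16)].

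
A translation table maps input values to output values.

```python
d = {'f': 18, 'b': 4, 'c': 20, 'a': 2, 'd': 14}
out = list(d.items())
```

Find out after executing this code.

Step 1: d.items() returns (key, value) pairs in insertion order.
Therefore out = [('f', 18), ('b', 4), ('c', 20), ('a', 2), ('d', 14)].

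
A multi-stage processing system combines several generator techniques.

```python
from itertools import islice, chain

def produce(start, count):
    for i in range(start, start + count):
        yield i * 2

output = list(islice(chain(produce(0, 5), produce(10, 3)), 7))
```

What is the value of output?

Step 1: produce(0, 5) yields [0, 2, 4, 6, 8].
Step 2: produce(10, 3) yields [20, 22, 24].
Step 3: chain concatenates: [0, 2, 4, 6, 8, 20, 22, 24].
Step 4: islice takes first 7: [0, 2, 4, 6, 8, 20, 22].
Therefore output = [0, 2, 4, 6, 8, 20, 22].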